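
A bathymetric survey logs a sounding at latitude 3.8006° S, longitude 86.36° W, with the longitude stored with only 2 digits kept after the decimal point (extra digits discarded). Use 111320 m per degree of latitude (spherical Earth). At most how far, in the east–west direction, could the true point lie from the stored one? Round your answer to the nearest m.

1111 m

Truncating at 2 decimal places can drop up to a full unit in the last place, so the longitude may be off by as much as 0.01°.
One degree of longitude at 3.8006° is 111320 × cos 3.8006° ≈ 111320 × 0.9978 = 111075 m.
East–west error: 0.01° × 111075 m/° ≈ 1110.75 m.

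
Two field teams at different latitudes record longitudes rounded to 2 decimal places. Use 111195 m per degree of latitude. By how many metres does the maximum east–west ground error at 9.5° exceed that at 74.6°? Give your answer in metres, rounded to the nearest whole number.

401 metres

Rounding to 2 decimal places leaves the longitude within ±0.005° of the true value.
At 9.5°: 0.005° × 111195 × cos 9.5° = 0.005 × 111195 × 0.9863 ≈ 548.35 m.
At 74.6°: 0.005° × 111195 × cos 74.6° = 0.005 × 111195 × 0.2656 ≈ 147.64 m.
Difference: 548.35 − 147.64 = 400.71 m.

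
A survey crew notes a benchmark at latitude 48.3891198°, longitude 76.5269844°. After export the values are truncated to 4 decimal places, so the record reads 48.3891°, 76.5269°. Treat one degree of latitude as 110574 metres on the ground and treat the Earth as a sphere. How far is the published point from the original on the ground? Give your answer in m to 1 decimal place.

Δlat = 48.3891198 − 48.3891 = +0.0000198°; Δlon = 76.5269844 − 76.5269 = +0.0000844°.
North–south shift: 0.0000198 × 110574 = 2.18937 m.
East–west at this latitude: 0.0000844° × 110574 × cos 48.3891° ≈ 0.0000844 × 73428.7 = 6.19738 m.
Combined displacement = (2.18937² + 6.19738²)^½ ≈ 6.57274 m.

6.6 m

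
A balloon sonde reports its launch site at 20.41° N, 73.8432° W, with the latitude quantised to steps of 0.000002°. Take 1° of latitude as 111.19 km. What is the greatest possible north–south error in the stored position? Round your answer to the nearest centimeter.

11 centimeters

With a 0.000002° grid the true value lies within half a step, ±0.000002°/2 = ±1e-06°, of the stored one.
Along the meridian that is 1e-06° × 111190 m/° = 0.11119 m.
That is 0.11119 m = 11.119 cm.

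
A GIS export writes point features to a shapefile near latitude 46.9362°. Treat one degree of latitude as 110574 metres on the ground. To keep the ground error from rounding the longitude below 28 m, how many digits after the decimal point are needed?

At 46.9362° one degree of longitude covers 110574 × cos 46.9362° ≈ 110574 × 0.6828 ≈ 75501.3 m.
Rounding to N decimal places gives at most 0.5 × 10⁻ᴺ degrees of error, i.e. 0.5 × 10⁻ᴺ × 75501.3 m.
Setting 37750.6 × 10⁻ᴺ ≤ 28 gives 10ᴺ ≥ 1348, i.e. N ≥ 3.13.
So 4 decimal places suffice (3.78 m); 3 would allow up to 37.8 m.

4 decimal places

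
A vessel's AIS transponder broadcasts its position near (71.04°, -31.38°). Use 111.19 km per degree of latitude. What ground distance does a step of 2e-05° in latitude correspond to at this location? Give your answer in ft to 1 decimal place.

7.3 ft

2e-05° × 111190 m/° = 2.2238 m.
In feet: 2.2238 m ÷ 0.3048 ≈ 7.2959 ft.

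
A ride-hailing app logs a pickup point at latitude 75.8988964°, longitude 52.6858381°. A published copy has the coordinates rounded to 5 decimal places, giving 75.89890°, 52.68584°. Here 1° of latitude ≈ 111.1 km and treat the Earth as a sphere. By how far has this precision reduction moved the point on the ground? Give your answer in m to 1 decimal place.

The latitude changed by -0.0000036° and the longitude by -0.0000019°.
N–S: -0.0000036° × 111100 m/° = -0.39996 m.
East–west at this latitude: -0.0000019° × 111100 × cos 75.8989° ≈ -0.0000019 × 27067.7 = -0.0514286 m.
Hypotenuse of the two orthogonal shifts: √(0.39996² + 0.0514286²) = 0.403253 m.

0.4 m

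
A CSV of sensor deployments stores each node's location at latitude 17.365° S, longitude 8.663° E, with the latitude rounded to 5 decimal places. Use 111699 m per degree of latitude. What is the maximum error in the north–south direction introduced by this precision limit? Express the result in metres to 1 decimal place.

Rounding to 5 decimal places leaves the latitude within ±5e-06° of the true value.
North–south distance: 5e-06° × 111699 m/° = 0.558495 m.

0.6 metres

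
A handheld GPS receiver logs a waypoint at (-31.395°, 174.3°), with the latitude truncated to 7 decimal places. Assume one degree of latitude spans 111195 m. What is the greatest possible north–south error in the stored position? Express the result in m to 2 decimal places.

Truncating at 7 decimal places can drop up to a full unit in the last place, so the latitude may be off by as much as 1e-07°.
So the N–S error is at most 1e-07 × 111195 = 0.0111195 m.

0.01 m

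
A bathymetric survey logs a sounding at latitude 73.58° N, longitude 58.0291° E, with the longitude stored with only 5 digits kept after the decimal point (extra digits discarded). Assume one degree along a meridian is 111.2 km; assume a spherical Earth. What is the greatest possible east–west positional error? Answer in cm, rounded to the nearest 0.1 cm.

Truncating at 5 decimal places can drop up to a full unit in the last place, so the longitude may be off by as much as 1e-05°.
One degree of longitude at 73.58° is 111200 × cos 73.58° ≈ 111200 × 0.2827 = 31433.6 m.
East–west error: 1e-05° × 31433.6 m/° ≈ 0.314336 m.
That is 0.314336 m = 31.434 cm.

31.4 cm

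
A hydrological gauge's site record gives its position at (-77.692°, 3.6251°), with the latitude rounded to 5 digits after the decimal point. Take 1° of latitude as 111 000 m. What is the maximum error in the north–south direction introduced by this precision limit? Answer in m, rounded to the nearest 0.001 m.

0.555 m

Rounding to 5 decimal places leaves the latitude within ±5e-06° of the true value.
So the N–S error is at most 5e-06 × 111000 = 0.555 m.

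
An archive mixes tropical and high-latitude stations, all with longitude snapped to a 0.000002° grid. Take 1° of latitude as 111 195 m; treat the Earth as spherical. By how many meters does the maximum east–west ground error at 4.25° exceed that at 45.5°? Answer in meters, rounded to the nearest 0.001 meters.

0.033 meters

With a 0.000002° grid the true value lies within half a step, ±0.000002°/2 = ±1e-06°, of the stored one.
At 4.25°: 1e-06° × 111195 × cos 4.25° = 1e-06 × 111195 × 0.9973 ≈ 0.11089 m.
Error at 45.5° = 1e-06° × 111195 × cos 45.5° ≈ 0.11119 × 0.7009 = 0.077938 m.
So the lower-latitude error exceeds the higher by 0.11089 − 0.077938 = 0.032952 m.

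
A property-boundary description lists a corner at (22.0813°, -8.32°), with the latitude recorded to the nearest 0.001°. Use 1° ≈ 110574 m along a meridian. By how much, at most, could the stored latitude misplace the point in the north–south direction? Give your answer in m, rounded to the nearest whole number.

55 m

Rounding to 3 decimal places leaves the latitude within ±0.0005° of the true value.
Along the meridian that is 0.0005° × 110574 m/° = 55.287 m.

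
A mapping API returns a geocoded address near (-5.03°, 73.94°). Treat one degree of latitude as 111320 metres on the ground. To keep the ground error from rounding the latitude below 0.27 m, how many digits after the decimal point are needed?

6 decimal places

One degree of latitude covers 111320 m.
With N decimal places the half-ulp bound is 0.5·10⁻ᴺ°, or 0.5·10⁻ᴺ × 111320 m on the ground.
Setting 55660 × 10⁻ᴺ ≤ 0.27 gives 10ᴺ ≥ 2.061e+05, i.e. N ≥ 5.31.
At 5 places the error can reach 0.557 m, but 6 places keeps it to 0.0557 m.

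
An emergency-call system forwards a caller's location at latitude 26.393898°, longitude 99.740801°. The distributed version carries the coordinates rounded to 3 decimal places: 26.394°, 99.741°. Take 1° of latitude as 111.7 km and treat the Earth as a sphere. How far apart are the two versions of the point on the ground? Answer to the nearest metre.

The latitude changed by -0.000102° and the longitude by -0.000199°.
N–S: -0.000102° × 111700 m/° = -11.3934 m.
E–W at 26.394°: -0.000199° × 111700 × cos 26.394° = -0.000199 × 111700 × 0.8958 ≈ -19.9112 m.
Hypotenuse of the two orthogonal shifts: √(11.3934² + 19.9112²) = 22.9405 m.

23 metres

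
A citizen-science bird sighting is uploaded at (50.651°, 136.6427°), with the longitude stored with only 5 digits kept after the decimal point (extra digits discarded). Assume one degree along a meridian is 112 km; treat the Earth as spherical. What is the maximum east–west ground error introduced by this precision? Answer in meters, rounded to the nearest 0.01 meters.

Truncating at 5 decimal places can drop up to a full unit in the last place, so the longitude may be off by as much as 1e-05°.
At latitude 50.651° a degree of longitude spans 112000 m × cos 50.651° = 112000 × 0.6340 ≈ 71012.8 m.
So at most 1e-05° × 71012.8 ≈ 0.710128 m east–west.

0.71 meters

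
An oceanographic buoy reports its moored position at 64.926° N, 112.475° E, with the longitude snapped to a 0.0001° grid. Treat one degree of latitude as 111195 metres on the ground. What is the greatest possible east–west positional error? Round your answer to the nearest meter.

2 meters

With a 0.0001° grid the true value lies within half a step, ±0.0001°/2 = ±5e-05°, of the stored one.
At latitude 64.926° a degree of longitude spans 111195 m × cos 64.926° = 111195 × 0.4238 ≈ 47123.2 m.
So at most 5e-05° × 47123.2 ≈ 2.35616 m east–west.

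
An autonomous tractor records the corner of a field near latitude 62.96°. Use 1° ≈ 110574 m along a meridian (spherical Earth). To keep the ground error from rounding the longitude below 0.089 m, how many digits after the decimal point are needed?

6 decimal places

At 62.96° one degree of longitude covers 110574 × cos 62.96° ≈ 110574 × 0.4546 ≈ 50268.3 m.
With N decimal places the half-ulp bound is 0.5·10⁻ᴺ°, or 0.5·10⁻ᴺ × 50268.3 m on the ground.
Need 0.5 × 50268.3 × 10⁻ᴺ ≤ 0.089 → 10⁻ᴺ ≤ 3.541e-06, so N ≥ 5.45.
So 6 decimal places suffice (0.0251 m); 5 would allow up to 0.251 m.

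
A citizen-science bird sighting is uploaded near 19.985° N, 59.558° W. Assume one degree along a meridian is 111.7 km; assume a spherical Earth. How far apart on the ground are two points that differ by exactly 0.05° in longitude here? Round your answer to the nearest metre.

5249 metres

At 19.985° a degree of longitude is 111700 × cos 19.985° ≈ 104974 m, so 0.05° corresponds to 5248.68 m.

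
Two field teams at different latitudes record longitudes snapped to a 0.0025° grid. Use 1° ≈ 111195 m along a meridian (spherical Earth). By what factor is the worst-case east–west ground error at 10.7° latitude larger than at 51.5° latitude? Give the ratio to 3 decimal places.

With a 0.0025° grid the true value lies within half a step, ±0.0025°/2 = ±0.00125°, of the stored one.
Error at 10.7° = 0.00125° × 111195 × cos 10.7° ≈ 138.99 × 0.9826 = 136.58 m.
Error at 51.5° = 0.00125° × 111195 × cos 51.5° ≈ 138.99 × 0.6225 = 86.526 m.
The ratio reduces to cos 10.7° / cos 51.5° = 0.9826/0.6225 ≈ 1.5785.

1.578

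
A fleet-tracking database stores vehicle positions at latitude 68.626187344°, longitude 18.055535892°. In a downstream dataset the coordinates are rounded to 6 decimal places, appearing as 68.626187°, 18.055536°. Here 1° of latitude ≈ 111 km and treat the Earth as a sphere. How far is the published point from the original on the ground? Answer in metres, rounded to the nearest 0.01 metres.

0.04 metres

The latitude changed by +0.000000344° and the longitude by -0.000000108°.
North–south shift: 0.000000344 × 111000 = 0.038184 m.
East–west at this latitude: -0.000000108° × 111000 × cos 68.6262° ≈ -0.000000108 × 40454.1 = -0.00436904 m.
Combined displacement = (0.038184² + 0.00436904²)^½ ≈ 0.0384331 m.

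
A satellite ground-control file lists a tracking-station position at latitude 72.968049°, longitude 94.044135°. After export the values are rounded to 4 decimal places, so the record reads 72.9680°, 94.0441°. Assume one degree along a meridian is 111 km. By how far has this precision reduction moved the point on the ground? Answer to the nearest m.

6 m

The latitude changed by +0.000049° and the longitude by +0.000035°.
N–S: 0.000049° × 111000 m/° = 5.439 m.
East–west at this latitude: 0.000035° × 111000 × cos 72.968° ≈ 0.000035 × 32512.5 = 1.13794 m.
Distance: √(5.439² + 1.13794²) ≈ 5.55676 m.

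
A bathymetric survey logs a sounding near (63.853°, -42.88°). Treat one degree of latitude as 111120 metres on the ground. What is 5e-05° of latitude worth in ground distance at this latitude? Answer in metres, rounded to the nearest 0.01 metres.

5.56 metres

5e-05° × 111120 m/° = 5.556 m.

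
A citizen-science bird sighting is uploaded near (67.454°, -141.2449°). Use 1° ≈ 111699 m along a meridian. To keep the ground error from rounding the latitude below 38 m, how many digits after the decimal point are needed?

One degree of latitude covers 111699 m.
N decimal places → at most half a unit in the last place, 0.5 × 10⁻ᴺ° = 111699/2 × 10⁻ᴺ m.
Need 0.5 × 111699 × 10⁻ᴺ ≤ 38 → 10⁻ᴺ ≤ 6.804e-04, so N ≥ 3.17.
At 3 places the error can reach 55.8 m, but 4 places keeps it to 5.58 m.

4 decimal places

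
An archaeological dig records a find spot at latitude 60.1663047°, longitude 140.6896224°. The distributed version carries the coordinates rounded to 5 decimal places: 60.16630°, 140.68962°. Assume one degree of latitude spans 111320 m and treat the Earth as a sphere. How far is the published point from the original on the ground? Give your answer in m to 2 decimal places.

0.54 m

Δlat = 60.1663047 − 60.16630 = +0.0000047°; Δlon = 140.6896224 − 140.68962 = +0.0000024°.
North–south shift: 0.0000047 × 111320 = 0.523204 m.
E–W at 60.1663°: 0.0000024° × 111320 × cos 60.1663° = 0.0000024 × 111320 × 0.4975 ≈ 0.132912 m.
Distance: √(0.523204² + 0.132912²) ≈ 0.539822 m.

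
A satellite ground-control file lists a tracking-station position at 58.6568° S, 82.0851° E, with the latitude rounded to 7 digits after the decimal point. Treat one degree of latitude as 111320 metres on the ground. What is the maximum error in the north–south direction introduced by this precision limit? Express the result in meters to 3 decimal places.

0.006 meters

Rounding to 7 decimal places leaves the latitude within ±5e-08° of the true value.
North–south distance: 5e-08° × 111320 m/° = 0.005566 m.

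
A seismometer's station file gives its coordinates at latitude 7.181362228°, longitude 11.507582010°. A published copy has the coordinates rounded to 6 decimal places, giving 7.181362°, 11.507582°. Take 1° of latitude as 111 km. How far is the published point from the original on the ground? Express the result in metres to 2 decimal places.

The latitude changed by +0.000000228° and the longitude by +0.000000010°.
North–south shift: 0.000000228 × 111000 = 0.025308 m.
E–W at 7.18136°: 0.000000010° × 111000 × cos 7.18136° = 0.000000010 × 111000 × 0.9922 ≈ 0.00110129 m.
Hypotenuse of the two orthogonal shifts: √(0.025308² + 0.00110129²) = 0.025332 m.

0.03 metres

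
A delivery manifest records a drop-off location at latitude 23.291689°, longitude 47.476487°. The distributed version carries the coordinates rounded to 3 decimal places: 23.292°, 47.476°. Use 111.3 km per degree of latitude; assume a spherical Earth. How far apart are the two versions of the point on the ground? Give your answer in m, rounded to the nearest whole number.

61 m

Δlat = 23.291689 − 23.292 = -0.000311°; Δlon = 47.476487 − 47.476 = +0.000487°.
N–S: -0.000311° × 111300 m/° = -34.6143 m.
East–west at this latitude: 0.000487° × 111300 × cos 23.292° ≈ 0.000487 × 102229 = 49.7856 m.
Hypotenuse of the two orthogonal shifts: √(34.6143² + 49.7856²) = 60.6363 m.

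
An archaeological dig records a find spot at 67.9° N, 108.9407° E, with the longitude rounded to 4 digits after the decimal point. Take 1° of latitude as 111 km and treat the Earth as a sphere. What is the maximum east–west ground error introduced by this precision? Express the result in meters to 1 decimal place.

Rounding to 4 decimal places leaves the longitude within ±5e-05° of the true value.
One degree of longitude at 67.9° is 111000 × cos 67.9° ≈ 111000 × 0.3762 = 41760.9 m.
Maximum E–W displacement: 5e-05 × 41760.9 = 2.08804 m.

2.1 meters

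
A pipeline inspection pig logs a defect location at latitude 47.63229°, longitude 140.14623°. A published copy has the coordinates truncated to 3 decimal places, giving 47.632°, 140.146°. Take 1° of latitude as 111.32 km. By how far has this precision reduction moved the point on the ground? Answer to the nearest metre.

Δlat = 47.63229 − 47.632 = +0.00029°; Δlon = 140.14623 − 140.146 = +0.00023°.
N–S: 0.00029° × 111320 m/° = 32.2828 m.
E–W at 47.632°: 0.00023° × 111320 × cos 47.632° = 0.00023 × 111320 × 0.6739 ≈ 17.254 m.
Combined displacement = (32.2828² + 17.254²)^½ ≈ 36.6044 m.

37 metres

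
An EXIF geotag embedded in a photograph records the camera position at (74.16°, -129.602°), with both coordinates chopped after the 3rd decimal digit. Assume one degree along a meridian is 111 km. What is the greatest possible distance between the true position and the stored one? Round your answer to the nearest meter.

115 meters

Truncating at 3 decimal places can drop up to a full unit in the last place, so each coordinate may be off by as much as 0.001°.
Latitude error → 0.001 × 111000 = 111 m along the meridian.
E–W at 74.16°: 0.001° × 111000 × cos 74.16° = 0.001 × 111000 × 0.2730 ≈ 30.2977 m.
Worst case both components are at the extreme and orthogonal: √(111² + 30.2977²) ≈ 115.061 m.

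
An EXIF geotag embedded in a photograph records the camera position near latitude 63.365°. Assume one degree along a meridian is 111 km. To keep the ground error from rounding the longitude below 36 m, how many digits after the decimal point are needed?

At 63.365° one degree of longitude covers 111000 × cos 63.365° ≈ 111000 × 0.4483 ≈ 49761.9 m.
With N decimal places the half-ulp bound is 0.5·10⁻ᴺ°, or 0.5·10⁻ᴺ × 49761.9 m on the ground.
Setting 24880.9 × 10⁻ᴺ ≤ 36 gives 10ᴺ ≥ 691.1, i.e. N ≥ 2.84.
N = 2 would give 249 m (too coarse); N = 3 gives 24.9 m ≤ 36 m.

3 decimal places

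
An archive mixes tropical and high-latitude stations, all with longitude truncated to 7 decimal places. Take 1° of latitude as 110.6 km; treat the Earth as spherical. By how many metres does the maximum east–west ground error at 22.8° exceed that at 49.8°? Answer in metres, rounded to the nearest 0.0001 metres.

0.0031 metres

Truncating at 7 decimal places can drop up to a full unit in the last place, so the longitude may be off by as much as 1e-07°.
At 22.8°: 1e-07° × 110600 × cos 22.8° = 1e-07 × 110600 × 0.9219 ≈ 0.010196 m.
Error at 49.8° = 1e-07° × 110600 × cos 49.8° ≈ 0.01106 × 0.6455 = 0.0071388 m.
Difference: 0.010196 − 0.0071388 = 0.003057 m.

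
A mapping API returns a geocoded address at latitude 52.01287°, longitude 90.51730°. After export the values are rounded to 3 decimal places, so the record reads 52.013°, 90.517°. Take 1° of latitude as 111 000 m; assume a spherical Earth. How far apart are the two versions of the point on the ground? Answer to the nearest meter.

25 meters

Δlat = 52.01287 − 52.013 = -0.00013°; Δlon = 90.51730 − 90.517 = +0.00030°.
North–south shift: -0.00013 × 111000 = -14.43 m.
E–W at 52.013°: 0.00030° × 111000 × cos 52.013° = 0.00030 × 111000 × 0.6155 ≈ 20.4956 m.
Hypotenuse of the two orthogonal shifts: √(14.43² + 20.4956²) = 25.0658 m.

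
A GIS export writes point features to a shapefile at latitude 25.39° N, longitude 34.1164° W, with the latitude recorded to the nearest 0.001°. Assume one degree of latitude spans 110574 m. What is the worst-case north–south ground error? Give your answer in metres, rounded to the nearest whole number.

55 metres

Rounding to 3 decimal places leaves the latitude within ±0.0005° of the true value.
So the N–S error is at most 0.0005 × 110574 = 55.287 m.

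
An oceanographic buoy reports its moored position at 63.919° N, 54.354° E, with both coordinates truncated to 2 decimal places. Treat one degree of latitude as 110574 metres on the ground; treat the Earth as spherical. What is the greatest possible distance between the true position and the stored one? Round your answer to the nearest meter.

1208 meters

Truncating at 2 decimal places can drop up to a full unit in the last place, so each coordinate may be off by as much as 0.01°.
North–south component: 0.01° × 110574 = 1105.74 m.
E–W at 63.919°: 0.01° × 110574 × cos 63.919° = 0.01 × 110574 × 0.4396 ≈ 486.129 m.
Combining orthogonally: (1105.74² + 486.129²)^½ ≈ 1207.88 m.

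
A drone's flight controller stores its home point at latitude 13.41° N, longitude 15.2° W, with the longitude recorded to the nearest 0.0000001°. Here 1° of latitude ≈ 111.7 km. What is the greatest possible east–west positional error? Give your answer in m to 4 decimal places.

Rounding to 7 decimal places leaves the longitude within ±5e-08° of the true value.
One degree of longitude at 13.41° is 111700 × cos 13.41° ≈ 111700 × 0.9727 = 108655 m.
So at most 5e-08° × 108655 ≈ 0.00543273 m east–west.

0.0054 m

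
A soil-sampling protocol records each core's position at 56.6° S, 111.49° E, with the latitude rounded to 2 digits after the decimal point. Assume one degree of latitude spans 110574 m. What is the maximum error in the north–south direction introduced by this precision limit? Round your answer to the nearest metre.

553 metres

Rounding to 2 decimal places leaves the latitude within ±0.005° of the true value.
North–south distance: 0.005° × 110574 m/° = 552.87 m.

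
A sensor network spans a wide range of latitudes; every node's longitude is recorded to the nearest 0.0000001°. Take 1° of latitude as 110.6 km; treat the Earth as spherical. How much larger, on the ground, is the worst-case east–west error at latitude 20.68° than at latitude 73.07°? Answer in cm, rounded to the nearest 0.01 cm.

0.36 cm

Rounding to 7 decimal places leaves the longitude within ±5e-08° of the true value.
At 20.68°: 5e-08° × 110600 × cos 20.68° = 5e-08 × 110600 × 0.9356 ≈ 0.0051737 m.
At 73.07°: 5e-08° × 110600 × cos 73.07° = 5e-08 × 110600 × 0.2912 ≈ 0.0016104 m.
Difference: 0.0051737 − 0.0016104 = 0.0035633 m.
That is 0.00356333 m = 0.35633 cm.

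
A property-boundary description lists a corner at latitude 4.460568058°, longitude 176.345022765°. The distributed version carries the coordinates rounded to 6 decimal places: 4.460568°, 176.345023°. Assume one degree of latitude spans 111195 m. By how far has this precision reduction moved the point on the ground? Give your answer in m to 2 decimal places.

0.03 m

The latitude changed by +0.000000058° and the longitude by -0.000000235°.
N–S: 0.000000058° × 111195 m/° = 0.00644931 m.
E–W at 4.46057°: -0.000000235° × 111195 × cos 4.46057° = -0.000000235 × 111195 × 0.9970 ≈ -0.0260517 m.
Hypotenuse of the two orthogonal shifts: √(0.00644931² + 0.0260517²) = 0.0268381 m.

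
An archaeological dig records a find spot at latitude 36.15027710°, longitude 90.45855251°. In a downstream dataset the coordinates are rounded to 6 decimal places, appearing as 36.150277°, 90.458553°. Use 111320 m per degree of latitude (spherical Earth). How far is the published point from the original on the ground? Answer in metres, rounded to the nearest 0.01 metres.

0.05 metres

The latitude changed by +0.00000010° and the longitude by -0.00000049°.
N–S: 0.00000010° × 111320 m/° = 0.011132 m.
E–W at 36.1503°: -0.00000049° × 111320 × cos 36.1503° = -0.00000049 × 111320 × 0.8075 ≈ -0.044045 m.
Distance: √(0.011132² + 0.044045²) ≈ 0.04543 m.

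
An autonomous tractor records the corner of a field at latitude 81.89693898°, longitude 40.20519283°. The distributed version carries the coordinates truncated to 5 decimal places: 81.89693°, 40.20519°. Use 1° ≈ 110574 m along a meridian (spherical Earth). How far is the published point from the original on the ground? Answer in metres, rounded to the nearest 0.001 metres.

The latitude changed by +0.00000898° and the longitude by +0.00000283°.
N–S: 0.00000898° × 110574 m/° = 0.992955 m.
East–west at this latitude: 0.00000283° × 110574 × cos 81.8969° ≈ 0.00000283 × 15585.9 = 0.044108 m.
Distance: √(0.992955² + 0.044108²) ≈ 0.993934 m.

0.994 metres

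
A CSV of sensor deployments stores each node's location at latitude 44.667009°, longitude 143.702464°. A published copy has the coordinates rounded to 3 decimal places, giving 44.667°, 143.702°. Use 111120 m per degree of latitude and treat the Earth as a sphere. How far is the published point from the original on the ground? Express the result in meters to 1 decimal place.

Δlat = 44.667009 − 44.667 = +0.000009°; Δlon = 143.702464 − 143.702 = +0.000464°.
N–S: 0.000009° × 111120 m/° = 1.00008 m.
East–west at this latitude: 0.000464° × 111120 × cos 44.667° ≈ 0.000464 × 79029 = 36.6695 m.
Hypotenuse of the two orthogonal shifts: √(1.00008² + 36.6695²) = 36.6831 m.

36.7 meters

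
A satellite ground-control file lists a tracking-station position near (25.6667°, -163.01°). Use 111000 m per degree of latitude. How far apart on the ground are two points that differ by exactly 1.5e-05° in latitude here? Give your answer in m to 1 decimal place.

1.7 m

1.5e-05° × 111000 m/° = 1.665 m.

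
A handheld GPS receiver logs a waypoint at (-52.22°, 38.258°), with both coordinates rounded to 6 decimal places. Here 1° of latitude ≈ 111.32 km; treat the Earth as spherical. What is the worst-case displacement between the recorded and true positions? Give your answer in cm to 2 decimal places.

Rounding to 6 decimal places leaves each coordinate within ±5e-07° of the true value.
North–south component: 5e-07° × 111320 = 0.05566 m.
E–W at 52.22°: 5e-07° × 111320 × cos 52.22° = 5e-07 × 111320 × 0.6126 ≈ 0.0340991 m.
Combining orthogonally: (0.05566² + 0.0340991²)^½ ≈ 0.0652747 m.
That is 0.0652747 m = 6.5275 cm.

6.53 cm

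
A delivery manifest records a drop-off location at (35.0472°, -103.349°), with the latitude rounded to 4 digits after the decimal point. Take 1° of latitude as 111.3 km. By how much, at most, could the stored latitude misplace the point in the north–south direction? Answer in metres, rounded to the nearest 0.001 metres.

Rounding to 4 decimal places leaves the latitude within ±5e-05° of the true value.
So the N–S error is at most 5e-05 × 111300 = 5.565 m.

5.565 metres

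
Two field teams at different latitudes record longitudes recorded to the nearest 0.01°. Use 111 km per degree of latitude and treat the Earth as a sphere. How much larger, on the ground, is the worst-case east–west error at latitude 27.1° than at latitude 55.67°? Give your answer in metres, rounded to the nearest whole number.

Rounding to 2 decimal places leaves the longitude within ±0.005° of the true value.
Error at 27.1° = 0.005° × 111000 × cos 27.1° ≈ 555 × 0.8902 = 494.07 m.
Error at 55.67° = 0.005° × 111000 × cos 55.67° ≈ 555 × 0.5640 = 313 m.
So the lower-latitude error exceeds the higher by 494.07 − 313 = 181.07 m.

181 metres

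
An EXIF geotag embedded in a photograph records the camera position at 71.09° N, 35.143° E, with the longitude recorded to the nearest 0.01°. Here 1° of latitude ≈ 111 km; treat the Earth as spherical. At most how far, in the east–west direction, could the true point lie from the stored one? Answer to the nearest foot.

590 feet

Rounding to 2 decimal places leaves the longitude within ±0.005° of the true value.
Parallels shrink by cos φ, so at 71.09° a degree of longitude is 111000 × 0.3241 ≈ 35973.2 m.
Maximum E–W displacement: 0.005 × 35973.2 = 179.866 m.
In feet: 179.866 m ÷ 0.3048 ≈ 590.11 ft.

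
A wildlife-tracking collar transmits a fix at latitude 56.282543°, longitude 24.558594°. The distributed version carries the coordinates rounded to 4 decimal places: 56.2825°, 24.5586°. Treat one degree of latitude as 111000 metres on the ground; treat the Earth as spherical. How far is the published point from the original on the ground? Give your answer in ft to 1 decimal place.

Δlat = 56.282543 − 56.2825 = +0.000043°; Δlon = 24.558594 − 24.5586 = -0.000006°.
North–south shift: 0.000043 × 111000 = 4.773 m.
East–west at this latitude: -0.000006° × 111000 × cos 56.2825° ≈ -0.000006 × 61615.9 = -0.369696 m.
Distance: √(4.773² + 0.369696²) ≈ 4.7873 m.
Converting: 4.7873 m × 3.2808 ft/m ≈ 15.706 ft.

15.7 ft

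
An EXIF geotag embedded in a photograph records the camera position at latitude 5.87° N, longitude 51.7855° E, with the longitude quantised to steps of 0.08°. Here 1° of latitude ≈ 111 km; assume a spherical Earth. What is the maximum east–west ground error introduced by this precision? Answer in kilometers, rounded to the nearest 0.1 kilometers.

With a 0.08° grid the true value lies within half a step, ±0.08°/2 = ±0.04°, of the stored one.
Parallels shrink by cos φ, so at 5.87° a degree of longitude is 111000 × 0.9948 ≈ 110418 m.
So at most 0.04° × 110418 ≈ 4416.72 m east–west.
That is 4416.72 m = 4.4167 km.

4.4 kilometers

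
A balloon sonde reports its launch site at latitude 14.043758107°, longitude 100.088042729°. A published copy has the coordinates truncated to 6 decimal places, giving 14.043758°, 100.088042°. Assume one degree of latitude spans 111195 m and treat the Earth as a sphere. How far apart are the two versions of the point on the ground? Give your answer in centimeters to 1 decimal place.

Δlat = 14.043758107 − 14.043758 = +0.000000107°; Δlon = 100.088042729 − 100.088042 = +0.000000729°.
North–south shift: 0.000000107 × 111195 = 0.0118979 m.
E–W at 14.0438°: 0.000000729° × 111195 × cos 14.0438° = 0.000000729 × 111195 × 0.9701 ≈ 0.0786383 m.
Combined displacement = (0.0118979² + 0.0786383²)^½ ≈ 0.0795333 m.
That is 0.0795333 m = 7.9533 cm.

8.0 centimeters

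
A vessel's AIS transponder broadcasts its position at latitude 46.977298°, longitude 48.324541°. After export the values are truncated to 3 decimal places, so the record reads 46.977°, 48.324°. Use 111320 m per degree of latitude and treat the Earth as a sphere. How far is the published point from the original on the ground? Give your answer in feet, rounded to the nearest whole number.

The latitude changed by +0.000298° and the longitude by +0.000541°.
N–S: 0.000298° × 111320 m/° = 33.1734 m.
E–W at 46.977°: 0.000541° × 111320 × cos 46.977° = 0.000541 × 111320 × 0.6823 ≈ 41.0904 m.
Distance: √(33.1734² + 41.0904²) ≈ 52.81 m.
In feet: 52.81 m ÷ 0.3048 ≈ 173.26 ft.

173 feet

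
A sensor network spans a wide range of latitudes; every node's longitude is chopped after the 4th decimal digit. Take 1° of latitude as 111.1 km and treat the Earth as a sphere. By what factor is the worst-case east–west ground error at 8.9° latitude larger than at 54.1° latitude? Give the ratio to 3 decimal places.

1.685

Truncating at 4 decimal places can drop up to a full unit in the last place, so the longitude may be off by as much as 0.0001°.
Error at 8.9° = 0.0001° × 111100 × cos 8.9° ≈ 11.11 × 0.9880 = 10.976 m.
At 54.1°: 0.0001° × 111100 × cos 54.1° = 0.0001 × 111100 × 0.5864 ≈ 6.5146 m.
Ratio: 10.976 / 6.5146 = cos 8.9° / cos 54.1° ≈ 1.6849.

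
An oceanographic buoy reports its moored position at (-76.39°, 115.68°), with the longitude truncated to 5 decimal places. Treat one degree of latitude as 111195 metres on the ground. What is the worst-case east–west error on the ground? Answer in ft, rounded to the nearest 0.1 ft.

0.9 ft

Truncating at 5 decimal places can drop up to a full unit in the last place, so the longitude may be off by as much as 1e-05°.
One degree of longitude at 76.39° is 111195 × cos 76.39° ≈ 111195 × 0.2353 = 26165.5 m.
So at most 1e-05° × 26165.5 ≈ 0.261655 m east–west.
Converting: 0.261655 m × 3.2808 ft/m ≈ 0.85845 ft.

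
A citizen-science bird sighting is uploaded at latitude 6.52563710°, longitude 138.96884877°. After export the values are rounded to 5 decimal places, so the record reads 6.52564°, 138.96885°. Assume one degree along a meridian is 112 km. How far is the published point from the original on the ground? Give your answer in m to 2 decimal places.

The latitude changed by -0.00000290° and the longitude by -0.00000123°.
N–S: -0.00000290° × 112000 m/° = -0.3248 m.
East–west at this latitude: -0.00000123° × 112000 × cos 6.52564° ≈ -0.00000123 × 111274 = -0.136867 m.
Combined displacement = (0.3248² + 0.136867²)^½ ≈ 0.35246 m.

0.35 m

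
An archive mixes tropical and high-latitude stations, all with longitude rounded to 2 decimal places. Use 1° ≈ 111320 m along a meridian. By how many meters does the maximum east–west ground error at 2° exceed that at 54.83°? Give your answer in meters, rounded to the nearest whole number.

Rounding to 2 decimal places leaves the longitude within ±0.005° of the true value.
At 2°: 0.005° × 111320 × cos 2° = 0.005 × 111320 × 0.9994 ≈ 556.26 m.
Error at 54.83° = 0.005° × 111320 × cos 54.83° ≈ 556.6 × 0.5760 = 320.6 m.
So the lower-latitude error exceeds the higher by 556.26 − 320.6 = 235.66 m.

236 meters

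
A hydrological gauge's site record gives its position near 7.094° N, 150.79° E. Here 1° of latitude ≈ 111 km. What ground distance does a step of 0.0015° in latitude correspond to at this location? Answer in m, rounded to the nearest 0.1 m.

0.0015° × 111000 m/° = 166.5 m.

166.5 m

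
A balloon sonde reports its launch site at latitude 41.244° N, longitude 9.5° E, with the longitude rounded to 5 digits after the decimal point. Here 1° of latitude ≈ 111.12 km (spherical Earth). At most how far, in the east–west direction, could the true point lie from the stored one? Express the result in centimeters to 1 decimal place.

Rounding to 5 decimal places leaves the longitude within ±5e-06° of the true value.
Parallels shrink by cos φ, so at 41.244° a degree of longitude is 111120 × 0.7519 ≈ 83552.1 m.
East–west error: 5e-06° × 83552.1 m/° ≈ 0.417761 m.
That is 0.417761 m = 41.776 cm.

41.8 centimeters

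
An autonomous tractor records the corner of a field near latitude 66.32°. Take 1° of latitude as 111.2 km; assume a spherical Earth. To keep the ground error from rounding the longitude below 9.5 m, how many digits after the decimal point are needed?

4 decimal places

At 66.32° one degree of longitude covers 111200 × cos 66.32° ≈ 111200 × 0.4016 ≈ 44661 m.
With N decimal places the half-ulp bound is 0.5·10⁻ᴺ°, or 0.5·10⁻ᴺ × 44661 m on the ground.
Need 0.5 × 44661 × 10⁻ᴺ ≤ 9.5 → 10⁻ᴺ ≤ 4.254e-04, so N ≥ 3.37.
So 4 decimal places suffice (2.23 m); 3 would allow up to 22.3 m.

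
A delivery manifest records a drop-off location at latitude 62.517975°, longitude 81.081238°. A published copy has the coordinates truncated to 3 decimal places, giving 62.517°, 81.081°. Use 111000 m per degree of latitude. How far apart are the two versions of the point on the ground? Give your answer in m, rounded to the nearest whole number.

Δlat = 62.517975 − 62.517 = +0.000975°; Δlon = 81.081238 − 81.081 = +0.000238°.
N–S: 0.000975° × 111000 m/° = 108.225 m.
E–W at 62.517°: 0.000238° × 111000 × cos 62.517° = 0.000238 × 111000 × 0.4615 ≈ 12.1915 m.
Distance: √(108.225² + 12.1915²) ≈ 108.91 m.

109 m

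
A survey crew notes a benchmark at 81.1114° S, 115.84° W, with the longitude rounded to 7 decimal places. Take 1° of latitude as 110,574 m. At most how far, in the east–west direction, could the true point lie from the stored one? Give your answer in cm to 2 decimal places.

0.09 cm

Rounding to 7 decimal places leaves the longitude within ±5e-08° of the true value.
At latitude 81.1114° a degree of longitude spans 110574 m × cos 81.1114° = 110574 × 0.1545 ≈ 17085.2 m.
So at most 5e-08° × 17085.2 ≈ 0.000854261 m east–west.
That is 0.000854261 m = 0.085426 cm.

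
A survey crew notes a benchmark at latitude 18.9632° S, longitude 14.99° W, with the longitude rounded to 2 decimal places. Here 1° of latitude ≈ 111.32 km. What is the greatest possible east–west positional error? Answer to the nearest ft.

Rounding to 2 decimal places leaves the longitude within ±0.005° of the true value.
At latitude 18.9632° a degree of longitude spans 111320 m × cos 18.9632° = 111320 × 0.9457 ≈ 105278 m.
So at most 0.005° × 105278 ≈ 526.392 m east–west.
Converting: 526.392 m × 3.2808 ft/m ≈ 1727 ft.

1727 ft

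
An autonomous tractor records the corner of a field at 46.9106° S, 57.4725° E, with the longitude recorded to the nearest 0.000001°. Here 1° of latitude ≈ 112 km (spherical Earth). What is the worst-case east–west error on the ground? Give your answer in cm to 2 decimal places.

Rounding to 6 decimal places leaves the longitude within ±5e-07° of the true value.
One degree of longitude at 46.9106° is 112000 × cos 46.9106° ≈ 112000 × 0.6831 = 76511.5 m.
Maximum E–W displacement: 5e-07 × 76511.5 = 0.0382558 m.
That is 0.0382558 m = 3.8256 cm.

3.83 cm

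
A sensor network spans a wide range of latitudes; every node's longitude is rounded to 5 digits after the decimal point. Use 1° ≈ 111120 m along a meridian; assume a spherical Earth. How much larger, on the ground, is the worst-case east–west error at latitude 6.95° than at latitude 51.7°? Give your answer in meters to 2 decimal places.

0.21 meters

Rounding to 5 decimal places leaves the longitude within ±5e-06° of the true value.
Error at 6.95° = 5e-06° × 111120 × cos 6.95° ≈ 0.5556 × 0.9927 = 0.55152 m.
At 51.7°: 5e-06° × 111120 × cos 51.7° = 5e-06 × 111120 × 0.6198 ≈ 0.34435 m.
So the lower-latitude error exceeds the higher by 0.55152 − 0.34435 = 0.20717 m.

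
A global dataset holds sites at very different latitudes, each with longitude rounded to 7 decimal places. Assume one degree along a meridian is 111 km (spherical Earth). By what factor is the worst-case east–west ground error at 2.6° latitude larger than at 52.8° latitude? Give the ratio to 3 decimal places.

1.652

Rounding to 7 decimal places leaves the longitude within ±5e-08° of the true value.
Error at 2.6° = 5e-08° × 111000 × cos 2.6° ≈ 0.00555 × 0.9990 = 0.0055443 m.
Error at 52.8° = 5e-08° × 111000 × cos 52.8° ≈ 0.00555 × 0.6046 = 0.0033555 m.
The ratio reduces to cos 2.6° / cos 52.8° = 0.9990/0.6046 ≈ 1.6523.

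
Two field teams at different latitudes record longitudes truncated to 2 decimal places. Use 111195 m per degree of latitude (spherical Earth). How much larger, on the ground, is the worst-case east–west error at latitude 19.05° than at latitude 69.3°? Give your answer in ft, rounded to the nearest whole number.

2159 ft

Truncating at 2 decimal places can drop up to a full unit in the last place, so the longitude may be off by as much as 0.01°.
At 19.05°: 0.01° × 111195 × cos 19.05° = 0.01 × 111195 × 0.9452 ≈ 1051.1 m.
At 69.3°: 0.01° × 111195 × cos 69.3° = 0.01 × 111195 × 0.3535 ≈ 393.05 m.
So the lower-latitude error exceeds the higher by 1051.1 − 393.05 = 658.01 m.
In feet: 658.007 m ÷ 0.3048 ≈ 2158.8 ft.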